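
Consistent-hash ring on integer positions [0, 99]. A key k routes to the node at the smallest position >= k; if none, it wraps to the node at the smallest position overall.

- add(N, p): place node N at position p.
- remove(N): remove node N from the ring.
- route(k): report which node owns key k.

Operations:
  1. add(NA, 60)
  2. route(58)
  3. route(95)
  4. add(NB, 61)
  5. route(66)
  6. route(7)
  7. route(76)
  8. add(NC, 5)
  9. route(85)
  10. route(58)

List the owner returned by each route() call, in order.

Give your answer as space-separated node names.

Op 1: add NA@60 -> ring=[60:NA]
Op 2: route key 58: smallest pos >= 58 is 60 -> NA
Op 3: route key 95: none >= 95, wrap to smallest pos 60 -> NA
Op 4: add NB@61 -> ring=[60:NA,61:NB]
Op 5: route key 66: none >= 66, wrap to smallest pos 60 -> NA
Op 6: route key 7: smallest pos >= 7 is 60 -> NA
Op 7: route key 76: none >= 76, wrap to smallest pos 60 -> NA
Op 8: add NC@5 -> ring=[5:NC,60:NA,61:NB]
Op 9: route key 85: none >= 85, wrap to smallest pos 5 -> NC
Op 10: route key 58: smallest pos >= 58 is 60 -> NA

Answer: NA NA NA NA NA NC NA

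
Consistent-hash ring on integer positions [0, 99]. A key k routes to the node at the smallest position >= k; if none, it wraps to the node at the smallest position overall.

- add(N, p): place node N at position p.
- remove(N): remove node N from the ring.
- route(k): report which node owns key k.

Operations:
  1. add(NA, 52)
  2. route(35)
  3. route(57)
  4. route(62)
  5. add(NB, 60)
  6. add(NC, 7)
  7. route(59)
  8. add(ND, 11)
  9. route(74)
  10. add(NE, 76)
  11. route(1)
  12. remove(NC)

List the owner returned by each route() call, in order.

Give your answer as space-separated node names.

Answer: NA NA NA NB NC NC

Derivation:
Op 1: add NA@52 -> ring=[52:NA]
Op 2: route key 35: smallest pos >= 35 is 52 -> NA
Op 3: route key 57: none >= 57, wrap to smallest pos 52 -> NA
Op 4: route key 62: none >= 62, wrap to smallest pos 52 -> NA
Op 5: add NB@60 -> ring=[52:NA,60:NB]
Op 6: add NC@7 -> ring=[7:NC,52:NA,60:NB]
Op 7: route key 59: smallest pos >= 59 is 60 -> NB
Op 8: add ND@11 -> ring=[7:NC,11:ND,52:NA,60:NB]
Op 9: route key 74: none >= 74, wrap to smallest pos 7 -> NC
Op 10: add NE@76 -> ring=[7:NC,11:ND,52:NA,60:NB,76:NE]
Op 11: route key 1: smallest pos >= 1 is 7 -> NC
Op 12: remove NC -> ring=[11:ND,52:NA,60:NB,76:NE]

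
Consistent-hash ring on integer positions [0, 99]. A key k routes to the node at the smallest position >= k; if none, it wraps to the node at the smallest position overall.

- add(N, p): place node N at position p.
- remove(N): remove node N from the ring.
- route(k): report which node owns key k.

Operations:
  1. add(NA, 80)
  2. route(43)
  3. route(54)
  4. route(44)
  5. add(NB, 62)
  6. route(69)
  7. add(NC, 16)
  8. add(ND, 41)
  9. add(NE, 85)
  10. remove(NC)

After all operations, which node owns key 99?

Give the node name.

Answer: ND

Derivation:
Op 1: add NA@80 -> ring=[80:NA]
Op 2: route key 43: smallest pos >= 43 is 80 -> NA
Op 3: route key 54: smallest pos >= 54 is 80 -> NA
Op 4: route key 44: smallest pos >= 44 is 80 -> NA
Op 5: add NB@62 -> ring=[62:NB,80:NA]
Op 6: route key 69: smallest pos >= 69 is 80 -> NA
Op 7: add NC@16 -> ring=[16:NC,62:NB,80:NA]
Op 8: add ND@41 -> ring=[16:NC,41:ND,62:NB,80:NA]
Op 9: add NE@85 -> ring=[16:NC,41:ND,62:NB,80:NA,85:NE]
Op 10: remove NC -> ring=[41:ND,62:NB,80:NA,85:NE]
Final route key 99: none >= 99, wrap to smallest pos 41 -> ND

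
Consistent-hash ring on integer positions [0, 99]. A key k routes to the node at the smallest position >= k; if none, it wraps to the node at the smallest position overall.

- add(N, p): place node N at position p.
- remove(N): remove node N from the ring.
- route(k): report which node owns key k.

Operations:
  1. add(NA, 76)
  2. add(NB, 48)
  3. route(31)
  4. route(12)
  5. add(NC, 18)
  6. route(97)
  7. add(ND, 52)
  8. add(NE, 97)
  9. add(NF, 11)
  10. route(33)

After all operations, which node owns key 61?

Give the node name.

Op 1: add NA@76 -> ring=[76:NA]
Op 2: add NB@48 -> ring=[48:NB,76:NA]
Op 3: route key 31: smallest pos >= 31 is 48 -> NB
Op 4: route key 12: smallest pos >= 12 is 48 -> NB
Op 5: add NC@18 -> ring=[18:NC,48:NB,76:NA]
Op 6: route key 97: none >= 97, wrap to smallest pos 18 -> NC
Op 7: add ND@52 -> ring=[18:NC,48:NB,52:ND,76:NA]
Op 8: add NE@97 -> ring=[18:NC,48:NB,52:ND,76:NA,97:NE]
Op 9: add NF@11 -> ring=[11:NF,18:NC,48:NB,52:ND,76:NA,97:NE]
Op 10: route key 33: smallest pos >= 33 is 48 -> NB
Final route key 61: smallest pos >= 61 is 76 -> NA

Answer: NA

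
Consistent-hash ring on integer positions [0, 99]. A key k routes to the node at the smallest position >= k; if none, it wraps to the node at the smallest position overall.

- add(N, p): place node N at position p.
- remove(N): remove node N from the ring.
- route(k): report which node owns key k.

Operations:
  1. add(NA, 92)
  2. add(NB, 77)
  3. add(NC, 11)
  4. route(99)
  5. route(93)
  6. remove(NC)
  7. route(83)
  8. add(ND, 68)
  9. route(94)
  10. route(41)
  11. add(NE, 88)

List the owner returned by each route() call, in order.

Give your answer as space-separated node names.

Answer: NC NC NA ND ND

Derivation:
Op 1: add NA@92 -> ring=[92:NA]
Op 2: add NB@77 -> ring=[77:NB,92:NA]
Op 3: add NC@11 -> ring=[11:NC,77:NB,92:NA]
Op 4: route key 99: none >= 99, wrap to smallest pos 11 -> NC
Op 5: route key 93: none >= 93, wrap to smallest pos 11 -> NC
Op 6: remove NC -> ring=[77:NB,92:NA]
Op 7: route key 83: smallest pos >= 83 is 92 -> NA
Op 8: add ND@68 -> ring=[68:ND,77:NB,92:NA]
Op 9: route key 94: none >= 94, wrap to smallest pos 68 -> ND
Op 10: route key 41: smallest pos >= 41 is 68 -> ND
Op 11: add NE@88 -> ring=[68:ND,77:NB,88:NE,92:NA]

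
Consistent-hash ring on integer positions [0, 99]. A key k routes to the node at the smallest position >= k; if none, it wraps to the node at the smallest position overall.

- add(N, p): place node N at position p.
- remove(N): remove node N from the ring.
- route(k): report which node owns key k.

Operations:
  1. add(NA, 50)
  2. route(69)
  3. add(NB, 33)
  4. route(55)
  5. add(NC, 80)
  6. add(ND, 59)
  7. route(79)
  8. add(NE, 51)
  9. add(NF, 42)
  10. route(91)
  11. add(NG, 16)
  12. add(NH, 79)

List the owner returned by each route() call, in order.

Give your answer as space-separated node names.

Op 1: add NA@50 -> ring=[50:NA]
Op 2: route key 69: none >= 69, wrap to smallest pos 50 -> NA
Op 3: add NB@33 -> ring=[33:NB,50:NA]
Op 4: route key 55: none >= 55, wrap to smallest pos 33 -> NB
Op 5: add NC@80 -> ring=[33:NB,50:NA,80:NC]
Op 6: add ND@59 -> ring=[33:NB,50:NA,59:ND,80:NC]
Op 7: route key 79: smallest pos >= 79 is 80 -> NC
Op 8: add NE@51 -> ring=[33:NB,50:NA,51:NE,59:ND,80:NC]
Op 9: add NF@42 -> ring=[33:NB,42:NF,50:NA,51:NE,59:ND,80:NC]
Op 10: route key 91: none >= 91, wrap to smallest pos 33 -> NB
Op 11: add NG@16 -> ring=[16:NG,33:NB,42:NF,50:NA,51:NE,59:ND,80:NC]
Op 12: add NH@79 -> ring=[16:NG,33:NB,42:NF,50:NA,51:NE,59:ND,79:NH,80:NC]

Answer: NA NB NC NB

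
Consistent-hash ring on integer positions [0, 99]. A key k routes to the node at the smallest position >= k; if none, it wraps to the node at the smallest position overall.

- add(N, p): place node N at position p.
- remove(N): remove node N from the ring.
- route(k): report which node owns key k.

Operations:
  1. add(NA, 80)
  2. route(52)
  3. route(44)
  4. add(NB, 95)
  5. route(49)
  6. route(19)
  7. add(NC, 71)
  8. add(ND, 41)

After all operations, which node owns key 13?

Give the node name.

Op 1: add NA@80 -> ring=[80:NA]
Op 2: route key 52: smallest pos >= 52 is 80 -> NA
Op 3: route key 44: smallest pos >= 44 is 80 -> NA
Op 4: add NB@95 -> ring=[80:NA,95:NB]
Op 5: route key 49: smallest pos >= 49 is 80 -> NA
Op 6: route key 19: smallest pos >= 19 is 80 -> NA
Op 7: add NC@71 -> ring=[71:NC,80:NA,95:NB]
Op 8: add ND@41 -> ring=[41:ND,71:NC,80:NA,95:NB]
Final route key 13: smallest pos >= 13 is 41 -> ND

Answer: ND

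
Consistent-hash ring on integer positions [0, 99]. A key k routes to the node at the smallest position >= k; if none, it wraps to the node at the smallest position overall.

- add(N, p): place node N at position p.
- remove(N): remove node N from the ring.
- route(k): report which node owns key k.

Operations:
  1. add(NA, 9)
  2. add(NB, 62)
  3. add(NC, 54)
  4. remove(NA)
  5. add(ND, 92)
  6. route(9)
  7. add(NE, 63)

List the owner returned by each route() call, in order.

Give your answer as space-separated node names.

Answer: NC

Derivation:
Op 1: add NA@9 -> ring=[9:NA]
Op 2: add NB@62 -> ring=[9:NA,62:NB]
Op 3: add NC@54 -> ring=[9:NA,54:NC,62:NB]
Op 4: remove NA -> ring=[54:NC,62:NB]
Op 5: add ND@92 -> ring=[54:NC,62:NB,92:ND]
Op 6: route key 9: smallest pos >= 9 is 54 -> NC
Op 7: add NE@63 -> ring=[54:NC,62:NB,63:NE,92:ND]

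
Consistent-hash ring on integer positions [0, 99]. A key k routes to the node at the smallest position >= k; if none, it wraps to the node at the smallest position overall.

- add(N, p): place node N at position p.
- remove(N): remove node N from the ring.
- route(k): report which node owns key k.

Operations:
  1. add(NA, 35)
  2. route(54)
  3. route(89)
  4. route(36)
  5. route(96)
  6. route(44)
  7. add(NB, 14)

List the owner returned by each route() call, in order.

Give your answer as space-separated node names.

Op 1: add NA@35 -> ring=[35:NA]
Op 2: route key 54: none >= 54, wrap to smallest pos 35 -> NA
Op 3: route key 89: none >= 89, wrap to smallest pos 35 -> NA
Op 4: route key 36: none >= 36, wrap to smallest pos 35 -> NA
Op 5: route key 96: none >= 96, wrap to smallest pos 35 -> NA
Op 6: route key 44: none >= 44, wrap to smallest pos 35 -> NA
Op 7: add NB@14 -> ring=[14:NB,35:NA]

Answer: NA NA NA NA NA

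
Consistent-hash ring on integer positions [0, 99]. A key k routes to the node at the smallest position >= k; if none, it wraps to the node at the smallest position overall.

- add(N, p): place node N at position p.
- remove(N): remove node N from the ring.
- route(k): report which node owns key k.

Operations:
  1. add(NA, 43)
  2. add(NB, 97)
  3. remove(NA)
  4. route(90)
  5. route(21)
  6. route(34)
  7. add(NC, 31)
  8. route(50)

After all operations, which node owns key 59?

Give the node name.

Op 1: add NA@43 -> ring=[43:NA]
Op 2: add NB@97 -> ring=[43:NA,97:NB]
Op 3: remove NA -> ring=[97:NB]
Op 4: route key 90: smallest pos >= 90 is 97 -> NB
Op 5: route key 21: smallest pos >= 21 is 97 -> NB
Op 6: route key 34: smallest pos >= 34 is 97 -> NB
Op 7: add NC@31 -> ring=[31:NC,97:NB]
Op 8: route key 50: smallest pos >= 50 is 97 -> NB
Final route key 59: smallest pos >= 59 is 97 -> NB

Answer: NB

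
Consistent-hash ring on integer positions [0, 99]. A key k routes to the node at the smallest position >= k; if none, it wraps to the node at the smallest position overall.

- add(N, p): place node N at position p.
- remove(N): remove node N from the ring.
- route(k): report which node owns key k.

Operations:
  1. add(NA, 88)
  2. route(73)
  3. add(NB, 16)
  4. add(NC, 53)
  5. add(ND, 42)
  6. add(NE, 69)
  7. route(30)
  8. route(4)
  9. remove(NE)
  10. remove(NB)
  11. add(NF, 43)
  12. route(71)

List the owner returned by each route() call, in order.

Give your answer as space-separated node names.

Answer: NA ND NB NA

Derivation:
Op 1: add NA@88 -> ring=[88:NA]
Op 2: route key 73: smallest pos >= 73 is 88 -> NA
Op 3: add NB@16 -> ring=[16:NB,88:NA]
Op 4: add NC@53 -> ring=[16:NB,53:NC,88:NA]
Op 5: add ND@42 -> ring=[16:NB,42:ND,53:NC,88:NA]
Op 6: add NE@69 -> ring=[16:NB,42:ND,53:NC,69:NE,88:NA]
Op 7: route key 30: smallest pos >= 30 is 42 -> ND
Op 8: route key 4: smallest pos >= 4 is 16 -> NB
Op 9: remove NE -> ring=[16:NB,42:ND,53:NC,88:NA]
Op 10: remove NB -> ring=[42:ND,53:NC,88:NA]
Op 11: add NF@43 -> ring=[42:ND,43:NF,53:NC,88:NA]
Op 12: route key 71: smallest pos >= 71 is 88 -> NA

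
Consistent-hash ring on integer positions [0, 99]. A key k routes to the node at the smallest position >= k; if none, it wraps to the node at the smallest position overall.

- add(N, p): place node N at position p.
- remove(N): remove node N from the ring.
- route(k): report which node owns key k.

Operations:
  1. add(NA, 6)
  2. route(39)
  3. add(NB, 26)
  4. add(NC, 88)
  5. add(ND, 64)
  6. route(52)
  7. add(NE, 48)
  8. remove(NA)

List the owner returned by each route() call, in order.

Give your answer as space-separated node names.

Op 1: add NA@6 -> ring=[6:NA]
Op 2: route key 39: none >= 39, wrap to smallest pos 6 -> NA
Op 3: add NB@26 -> ring=[6:NA,26:NB]
Op 4: add NC@88 -> ring=[6:NA,26:NB,88:NC]
Op 5: add ND@64 -> ring=[6:NA,26:NB,64:ND,88:NC]
Op 6: route key 52: smallest pos >= 52 is 64 -> ND
Op 7: add NE@48 -> ring=[6:NA,26:NB,48:NE,64:ND,88:NC]
Op 8: remove NA -> ring=[26:NB,48:NE,64:ND,88:NC]

Answer: NA ND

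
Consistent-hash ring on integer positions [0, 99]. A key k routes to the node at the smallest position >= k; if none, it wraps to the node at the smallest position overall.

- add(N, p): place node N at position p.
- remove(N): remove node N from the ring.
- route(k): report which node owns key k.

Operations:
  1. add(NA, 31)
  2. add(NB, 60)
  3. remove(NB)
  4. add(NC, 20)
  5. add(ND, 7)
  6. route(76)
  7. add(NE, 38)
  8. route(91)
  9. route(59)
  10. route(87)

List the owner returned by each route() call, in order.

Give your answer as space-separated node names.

Answer: ND ND ND ND

Derivation:
Op 1: add NA@31 -> ring=[31:NA]
Op 2: add NB@60 -> ring=[31:NA,60:NB]
Op 3: remove NB -> ring=[31:NA]
Op 4: add NC@20 -> ring=[20:NC,31:NA]
Op 5: add ND@7 -> ring=[7:ND,20:NC,31:NA]
Op 6: route key 76: none >= 76, wrap to smallest pos 7 -> ND
Op 7: add NE@38 -> ring=[7:ND,20:NC,31:NA,38:NE]
Op 8: route key 91: none >= 91, wrap to smallest pos 7 -> ND
Op 9: route key 59: none >= 59, wrap to smallest pos 7 -> ND
Op 10: route key 87: none >= 87, wrap to smallest pos 7 -> ND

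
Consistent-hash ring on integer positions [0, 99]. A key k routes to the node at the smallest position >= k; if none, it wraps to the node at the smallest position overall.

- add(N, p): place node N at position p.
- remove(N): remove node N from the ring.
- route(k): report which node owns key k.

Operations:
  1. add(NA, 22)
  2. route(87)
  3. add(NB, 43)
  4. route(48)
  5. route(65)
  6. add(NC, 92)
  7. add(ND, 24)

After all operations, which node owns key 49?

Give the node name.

Answer: NC

Derivation:
Op 1: add NA@22 -> ring=[22:NA]
Op 2: route key 87: none >= 87, wrap to smallest pos 22 -> NA
Op 3: add NB@43 -> ring=[22:NA,43:NB]
Op 4: route key 48: none >= 48, wrap to smallest pos 22 -> NA
Op 5: route key 65: none >= 65, wrap to smallest pos 22 -> NA
Op 6: add NC@92 -> ring=[22:NA,43:NB,92:NC]
Op 7: add ND@24 -> ring=[22:NA,24:ND,43:NB,92:NC]
Final route key 49: smallest pos >= 49 is 92 -> NC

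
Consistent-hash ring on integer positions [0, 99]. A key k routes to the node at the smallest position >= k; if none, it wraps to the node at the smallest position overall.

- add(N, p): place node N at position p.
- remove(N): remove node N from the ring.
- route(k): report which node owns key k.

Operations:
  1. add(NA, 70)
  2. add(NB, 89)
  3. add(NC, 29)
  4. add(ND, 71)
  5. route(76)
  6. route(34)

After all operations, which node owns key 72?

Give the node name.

Op 1: add NA@70 -> ring=[70:NA]
Op 2: add NB@89 -> ring=[70:NA,89:NB]
Op 3: add NC@29 -> ring=[29:NC,70:NA,89:NB]
Op 4: add ND@71 -> ring=[29:NC,70:NA,71:ND,89:NB]
Op 5: route key 76: smallest pos >= 76 is 89 -> NB
Op 6: route key 34: smallest pos >= 34 is 70 -> NA
Final route key 72: smallest pos >= 72 is 89 -> NB

Answer: NB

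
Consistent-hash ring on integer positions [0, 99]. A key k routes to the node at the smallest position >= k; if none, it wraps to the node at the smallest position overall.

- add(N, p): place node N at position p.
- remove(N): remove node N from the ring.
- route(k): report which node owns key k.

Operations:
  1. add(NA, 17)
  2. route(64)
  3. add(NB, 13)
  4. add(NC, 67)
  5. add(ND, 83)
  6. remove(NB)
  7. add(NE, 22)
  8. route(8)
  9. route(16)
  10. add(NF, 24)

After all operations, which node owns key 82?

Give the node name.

Op 1: add NA@17 -> ring=[17:NA]
Op 2: route key 64: none >= 64, wrap to smallest pos 17 -> NA
Op 3: add NB@13 -> ring=[13:NB,17:NA]
Op 4: add NC@67 -> ring=[13:NB,17:NA,67:NC]
Op 5: add ND@83 -> ring=[13:NB,17:NA,67:NC,83:ND]
Op 6: remove NB -> ring=[17:NA,67:NC,83:ND]
Op 7: add NE@22 -> ring=[17:NA,22:NE,67:NC,83:ND]
Op 8: route key 8: smallest pos >= 8 is 17 -> NA
Op 9: route key 16: smallest pos >= 16 is 17 -> NA
Op 10: add NF@24 -> ring=[17:NA,22:NE,24:NF,67:NC,83:ND]
Final route key 82: smallest pos >= 82 is 83 -> ND

Answer: ND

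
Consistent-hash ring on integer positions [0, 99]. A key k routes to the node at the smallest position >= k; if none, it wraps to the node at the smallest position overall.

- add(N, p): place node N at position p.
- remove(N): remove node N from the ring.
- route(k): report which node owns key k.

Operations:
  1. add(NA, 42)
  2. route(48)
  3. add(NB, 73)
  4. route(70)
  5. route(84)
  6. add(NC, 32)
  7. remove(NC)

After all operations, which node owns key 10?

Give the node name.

Op 1: add NA@42 -> ring=[42:NA]
Op 2: route key 48: none >= 48, wrap to smallest pos 42 -> NA
Op 3: add NB@73 -> ring=[42:NA,73:NB]
Op 4: route key 70: smallest pos >= 70 is 73 -> NB
Op 5: route key 84: none >= 84, wrap to smallest pos 42 -> NA
Op 6: add NC@32 -> ring=[32:NC,42:NA,73:NB]
Op 7: remove NC -> ring=[42:NA,73:NB]
Final route key 10: smallest pos >= 10 is 42 -> NA

Answer: NA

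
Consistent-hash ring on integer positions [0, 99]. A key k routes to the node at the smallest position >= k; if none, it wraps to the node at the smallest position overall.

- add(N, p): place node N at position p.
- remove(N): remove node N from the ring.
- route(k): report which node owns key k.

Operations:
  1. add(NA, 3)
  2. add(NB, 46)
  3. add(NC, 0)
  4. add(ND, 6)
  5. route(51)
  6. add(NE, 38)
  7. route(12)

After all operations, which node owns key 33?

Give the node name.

Answer: NE

Derivation:
Op 1: add NA@3 -> ring=[3:NA]
Op 2: add NB@46 -> ring=[3:NA,46:NB]
Op 3: add NC@0 -> ring=[0:NC,3:NA,46:NB]
Op 4: add ND@6 -> ring=[0:NC,3:NA,6:ND,46:NB]
Op 5: route key 51: none >= 51, wrap to smallest pos 0 -> NC
Op 6: add NE@38 -> ring=[0:NC,3:NA,6:ND,38:NE,46:NB]
Op 7: route key 12: smallest pos >= 12 is 38 -> NE
Final route key 33: smallest pos >= 33 is 38 -> NE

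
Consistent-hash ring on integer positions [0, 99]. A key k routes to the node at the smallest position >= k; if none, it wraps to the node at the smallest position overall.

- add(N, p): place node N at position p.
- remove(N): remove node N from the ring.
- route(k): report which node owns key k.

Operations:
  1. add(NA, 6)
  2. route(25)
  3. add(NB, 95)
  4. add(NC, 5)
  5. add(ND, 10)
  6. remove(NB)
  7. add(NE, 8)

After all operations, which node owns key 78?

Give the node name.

Op 1: add NA@6 -> ring=[6:NA]
Op 2: route key 25: none >= 25, wrap to smallest pos 6 -> NA
Op 3: add NB@95 -> ring=[6:NA,95:NB]
Op 4: add NC@5 -> ring=[5:NC,6:NA,95:NB]
Op 5: add ND@10 -> ring=[5:NC,6:NA,10:ND,95:NB]
Op 6: remove NB -> ring=[5:NC,6:NA,10:ND]
Op 7: add NE@8 -> ring=[5:NC,6:NA,8:NE,10:ND]
Final route key 78: none >= 78, wrap to smallest pos 5 -> NC

Answer: NC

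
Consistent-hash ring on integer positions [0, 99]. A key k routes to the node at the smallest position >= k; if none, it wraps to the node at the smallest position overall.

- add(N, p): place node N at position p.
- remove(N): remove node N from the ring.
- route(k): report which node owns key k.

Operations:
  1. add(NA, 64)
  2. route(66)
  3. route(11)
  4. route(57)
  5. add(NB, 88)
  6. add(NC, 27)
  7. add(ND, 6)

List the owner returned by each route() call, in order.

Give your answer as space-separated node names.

Answer: NA NA NA

Derivation:
Op 1: add NA@64 -> ring=[64:NA]
Op 2: route key 66: none >= 66, wrap to smallest pos 64 -> NA
Op 3: route key 11: smallest pos >= 11 is 64 -> NA
Op 4: route key 57: smallest pos >= 57 is 64 -> NA
Op 5: add NB@88 -> ring=[64:NA,88:NB]
Op 6: add NC@27 -> ring=[27:NC,64:NA,88:NB]
Op 7: add ND@6 -> ring=[6:ND,27:NC,64:NA,88:NB]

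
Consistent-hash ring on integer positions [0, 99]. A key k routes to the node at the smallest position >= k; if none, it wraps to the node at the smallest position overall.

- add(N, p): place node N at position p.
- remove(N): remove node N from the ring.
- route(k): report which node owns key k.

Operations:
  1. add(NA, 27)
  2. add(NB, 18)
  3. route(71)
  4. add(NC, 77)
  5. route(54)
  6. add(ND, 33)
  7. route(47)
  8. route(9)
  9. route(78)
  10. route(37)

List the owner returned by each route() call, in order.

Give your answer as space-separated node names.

Answer: NB NC NC NB NB NC

Derivation:
Op 1: add NA@27 -> ring=[27:NA]
Op 2: add NB@18 -> ring=[18:NB,27:NA]
Op 3: route key 71: none >= 71, wrap to smallest pos 18 -> NB
Op 4: add NC@77 -> ring=[18:NB,27:NA,77:NC]
Op 5: route key 54: smallest pos >= 54 is 77 -> NC
Op 6: add ND@33 -> ring=[18:NB,27:NA,33:ND,77:NC]
Op 7: route key 47: smallest pos >= 47 is 77 -> NC
Op 8: route key 9: smallest pos >= 9 is 18 -> NB
Op 9: route key 78: none >= 78, wrap to smallest pos 18 -> NB
Op 10: route key 37: smallest pos >= 37 is 77 -> NC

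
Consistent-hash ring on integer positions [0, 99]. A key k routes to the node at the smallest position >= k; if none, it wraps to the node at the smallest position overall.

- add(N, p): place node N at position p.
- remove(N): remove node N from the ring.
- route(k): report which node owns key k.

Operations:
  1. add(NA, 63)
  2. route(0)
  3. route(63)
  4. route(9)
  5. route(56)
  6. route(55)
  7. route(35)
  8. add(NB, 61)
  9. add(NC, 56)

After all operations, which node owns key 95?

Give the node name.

Op 1: add NA@63 -> ring=[63:NA]
Op 2: route key 0: smallest pos >= 0 is 63 -> NA
Op 3: route key 63: smallest pos >= 63 is 63 -> NA
Op 4: route key 9: smallest pos >= 9 is 63 -> NA
Op 5: route key 56: smallest pos >= 56 is 63 -> NA
Op 6: route key 55: smallest pos >= 55 is 63 -> NA
Op 7: route key 35: smallest pos >= 35 is 63 -> NA
Op 8: add NB@61 -> ring=[61:NB,63:NA]
Op 9: add NC@56 -> ring=[56:NC,61:NB,63:NA]
Final route key 95: none >= 95, wrap to smallest pos 56 -> NC

Answer: NC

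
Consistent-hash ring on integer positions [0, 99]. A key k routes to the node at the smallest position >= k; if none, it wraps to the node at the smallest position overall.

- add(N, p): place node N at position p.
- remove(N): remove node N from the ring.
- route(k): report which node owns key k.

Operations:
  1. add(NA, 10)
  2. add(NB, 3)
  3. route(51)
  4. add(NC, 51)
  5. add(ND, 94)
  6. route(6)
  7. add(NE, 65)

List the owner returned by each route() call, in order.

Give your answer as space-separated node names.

Op 1: add NA@10 -> ring=[10:NA]
Op 2: add NB@3 -> ring=[3:NB,10:NA]
Op 3: route key 51: none >= 51, wrap to smallest pos 3 -> NB
Op 4: add NC@51 -> ring=[3:NB,10:NA,51:NC]
Op 5: add ND@94 -> ring=[3:NB,10:NA,51:NC,94:ND]
Op 6: route key 6: smallest pos >= 6 is 10 -> NA
Op 7: add NE@65 -> ring=[3:NB,10:NA,51:NC,65:NE,94:ND]

Answer: NB NA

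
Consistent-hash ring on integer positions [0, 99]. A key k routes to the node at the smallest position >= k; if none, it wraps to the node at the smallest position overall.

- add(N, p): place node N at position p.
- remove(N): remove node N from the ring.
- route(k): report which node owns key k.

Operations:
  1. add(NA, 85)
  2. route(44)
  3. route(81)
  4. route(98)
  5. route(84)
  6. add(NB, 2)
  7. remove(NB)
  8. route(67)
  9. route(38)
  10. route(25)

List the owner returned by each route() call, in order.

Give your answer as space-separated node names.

Answer: NA NA NA NA NA NA NA

Derivation:
Op 1: add NA@85 -> ring=[85:NA]
Op 2: route key 44: smallest pos >= 44 is 85 -> NA
Op 3: route key 81: smallest pos >= 81 is 85 -> NA
Op 4: route key 98: none >= 98, wrap to smallest pos 85 -> NA
Op 5: route key 84: smallest pos >= 84 is 85 -> NA
Op 6: add NB@2 -> ring=[2:NB,85:NA]
Op 7: remove NB -> ring=[85:NA]
Op 8: route key 67: smallest pos >= 67 is 85 -> NA
Op 9: route key 38: smallest pos >= 38 is 85 -> NA
Op 10: route key 25: smallest pos >= 25 is 85 -> NA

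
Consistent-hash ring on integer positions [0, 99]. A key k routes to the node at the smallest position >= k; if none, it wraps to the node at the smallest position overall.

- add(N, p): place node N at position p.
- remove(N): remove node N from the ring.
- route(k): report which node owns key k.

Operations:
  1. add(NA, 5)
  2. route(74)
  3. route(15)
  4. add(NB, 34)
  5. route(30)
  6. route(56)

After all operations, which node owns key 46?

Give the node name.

Answer: NA

Derivation:
Op 1: add NA@5 -> ring=[5:NA]
Op 2: route key 74: none >= 74, wrap to smallest pos 5 -> NA
Op 3: route key 15: none >= 15, wrap to smallest pos 5 -> NA
Op 4: add NB@34 -> ring=[5:NA,34:NB]
Op 5: route key 30: smallest pos >= 30 is 34 -> NB
Op 6: route key 56: none >= 56, wrap to smallest pos 5 -> NA
Final route key 46: none >= 46, wrap to smallest pos 5 -> NA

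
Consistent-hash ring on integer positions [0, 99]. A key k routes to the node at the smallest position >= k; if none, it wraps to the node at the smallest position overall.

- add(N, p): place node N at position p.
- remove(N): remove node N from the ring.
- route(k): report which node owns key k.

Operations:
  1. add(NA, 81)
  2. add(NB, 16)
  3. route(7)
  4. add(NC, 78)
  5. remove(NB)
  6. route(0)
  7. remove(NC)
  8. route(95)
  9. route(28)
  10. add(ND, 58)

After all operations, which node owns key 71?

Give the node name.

Answer: NA

Derivation:
Op 1: add NA@81 -> ring=[81:NA]
Op 2: add NB@16 -> ring=[16:NB,81:NA]
Op 3: route key 7: smallest pos >= 7 is 16 -> NB
Op 4: add NC@78 -> ring=[16:NB,78:NC,81:NA]
Op 5: remove NB -> ring=[78:NC,81:NA]
Op 6: route key 0: smallest pos >= 0 is 78 -> NC
Op 7: remove NC -> ring=[81:NA]
Op 8: route key 95: none >= 95, wrap to smallest pos 81 -> NA
Op 9: route key 28: smallest pos >= 28 is 81 -> NA
Op 10: add ND@58 -> ring=[58:ND,81:NA]
Final route key 71: smallest pos >= 71 is 81 -> NA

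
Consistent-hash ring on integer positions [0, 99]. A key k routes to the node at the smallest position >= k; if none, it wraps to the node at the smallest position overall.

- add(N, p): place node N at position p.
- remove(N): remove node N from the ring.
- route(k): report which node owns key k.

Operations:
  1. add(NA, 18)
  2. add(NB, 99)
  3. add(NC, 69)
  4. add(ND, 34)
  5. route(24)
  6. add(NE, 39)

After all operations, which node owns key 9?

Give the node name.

Op 1: add NA@18 -> ring=[18:NA]
Op 2: add NB@99 -> ring=[18:NA,99:NB]
Op 3: add NC@69 -> ring=[18:NA,69:NC,99:NB]
Op 4: add ND@34 -> ring=[18:NA,34:ND,69:NC,99:NB]
Op 5: route key 24: smallest pos >= 24 is 34 -> ND
Op 6: add NE@39 -> ring=[18:NA,34:ND,39:NE,69:NC,99:NB]
Final route key 9: smallest pos >= 9 is 18 -> NA

Answer: NA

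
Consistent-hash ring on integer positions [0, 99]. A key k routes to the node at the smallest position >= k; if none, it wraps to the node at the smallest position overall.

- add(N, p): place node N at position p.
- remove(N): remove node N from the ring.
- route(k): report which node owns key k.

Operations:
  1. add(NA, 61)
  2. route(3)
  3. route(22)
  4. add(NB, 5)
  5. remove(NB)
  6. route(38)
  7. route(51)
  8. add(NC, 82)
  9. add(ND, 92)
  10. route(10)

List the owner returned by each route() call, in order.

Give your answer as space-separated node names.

Op 1: add NA@61 -> ring=[61:NA]
Op 2: route key 3: smallest pos >= 3 is 61 -> NA
Op 3: route key 22: smallest pos >= 22 is 61 -> NA
Op 4: add NB@5 -> ring=[5:NB,61:NA]
Op 5: remove NB -> ring=[61:NA]
Op 6: route key 38: smallest pos >= 38 is 61 -> NA
Op 7: route key 51: smallest pos >= 51 is 61 -> NA
Op 8: add NC@82 -> ring=[61:NA,82:NC]
Op 9: add ND@92 -> ring=[61:NA,82:NC,92:ND]
Op 10: route key 10: smallest pos >= 10 is 61 -> NA

Answer: NA NA NA NA NA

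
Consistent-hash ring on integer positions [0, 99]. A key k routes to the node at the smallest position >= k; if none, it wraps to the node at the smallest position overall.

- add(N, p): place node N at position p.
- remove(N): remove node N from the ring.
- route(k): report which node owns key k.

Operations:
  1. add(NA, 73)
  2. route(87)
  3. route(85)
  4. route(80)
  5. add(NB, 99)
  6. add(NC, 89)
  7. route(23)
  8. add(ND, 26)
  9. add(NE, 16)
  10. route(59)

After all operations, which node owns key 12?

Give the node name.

Op 1: add NA@73 -> ring=[73:NA]
Op 2: route key 87: none >= 87, wrap to smallest pos 73 -> NA
Op 3: route key 85: none >= 85, wrap to smallest pos 73 -> NA
Op 4: route key 80: none >= 80, wrap to smallest pos 73 -> NA
Op 5: add NB@99 -> ring=[73:NA,99:NB]
Op 6: add NC@89 -> ring=[73:NA,89:NC,99:NB]
Op 7: route key 23: smallest pos >= 23 is 73 -> NA
Op 8: add ND@26 -> ring=[26:ND,73:NA,89:NC,99:NB]
Op 9: add NE@16 -> ring=[16:NE,26:ND,73:NA,89:NC,99:NB]
Op 10: route key 59: smallest pos >= 59 is 73 -> NA
Final route key 12: smallest pos >= 12 is 16 -> NE

Answer: NE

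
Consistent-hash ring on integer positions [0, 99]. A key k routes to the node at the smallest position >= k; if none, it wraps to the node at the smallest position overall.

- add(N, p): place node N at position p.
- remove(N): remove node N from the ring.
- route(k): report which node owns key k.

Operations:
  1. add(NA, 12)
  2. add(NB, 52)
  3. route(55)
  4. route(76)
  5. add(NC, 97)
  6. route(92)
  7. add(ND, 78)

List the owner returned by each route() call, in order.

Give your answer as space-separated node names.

Answer: NA NA NC

Derivation:
Op 1: add NA@12 -> ring=[12:NA]
Op 2: add NB@52 -> ring=[12:NA,52:NB]
Op 3: route key 55: none >= 55, wrap to smallest pos 12 -> NA
Op 4: route key 76: none >= 76, wrap to smallest pos 12 -> NA
Op 5: add NC@97 -> ring=[12:NA,52:NB,97:NC]
Op 6: route key 92: smallest pos >= 92 is 97 -> NC
Op 7: add ND@78 -> ring=[12:NA,52:NB,78:ND,97:NC]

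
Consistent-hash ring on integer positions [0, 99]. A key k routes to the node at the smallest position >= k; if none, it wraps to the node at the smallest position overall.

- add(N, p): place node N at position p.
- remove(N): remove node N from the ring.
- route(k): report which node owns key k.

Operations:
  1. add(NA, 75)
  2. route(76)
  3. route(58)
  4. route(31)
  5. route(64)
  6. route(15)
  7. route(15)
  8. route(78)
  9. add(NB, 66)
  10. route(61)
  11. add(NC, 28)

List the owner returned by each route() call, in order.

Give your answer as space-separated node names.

Answer: NA NA NA NA NA NA NA NB

Derivation:
Op 1: add NA@75 -> ring=[75:NA]
Op 2: route key 76: none >= 76, wrap to smallest pos 75 -> NA
Op 3: route key 58: smallest pos >= 58 is 75 -> NA
Op 4: route key 31: smallest pos >= 31 is 75 -> NA
Op 5: route key 64: smallest pos >= 64 is 75 -> NA
Op 6: route key 15: smallest pos >= 15 is 75 -> NA
Op 7: route key 15: smallest pos >= 15 is 75 -> NA
Op 8: route key 78: none >= 78, wrap to smallest pos 75 -> NA
Op 9: add NB@66 -> ring=[66:NB,75:NA]
Op 10: route key 61: smallest pos >= 61 is 66 -> NB
Op 11: add NC@28 -> ring=[28:NC,66:NB,75:NA]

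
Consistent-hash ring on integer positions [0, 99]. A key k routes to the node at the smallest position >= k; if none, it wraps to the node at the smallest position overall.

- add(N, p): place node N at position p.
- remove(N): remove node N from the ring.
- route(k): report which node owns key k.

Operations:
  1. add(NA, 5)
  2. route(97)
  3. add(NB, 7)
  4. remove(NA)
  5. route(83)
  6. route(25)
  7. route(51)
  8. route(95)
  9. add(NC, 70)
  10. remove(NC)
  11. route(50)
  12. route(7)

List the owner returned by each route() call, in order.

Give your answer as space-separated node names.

Op 1: add NA@5 -> ring=[5:NA]
Op 2: route key 97: none >= 97, wrap to smallest pos 5 -> NA
Op 3: add NB@7 -> ring=[5:NA,7:NB]
Op 4: remove NA -> ring=[7:NB]
Op 5: route key 83: none >= 83, wrap to smallest pos 7 -> NB
Op 6: route key 25: none >= 25, wrap to smallest pos 7 -> NB
Op 7: route key 51: none >= 51, wrap to smallest pos 7 -> NB
Op 8: route key 95: none >= 95, wrap to smallest pos 7 -> NB
Op 9: add NC@70 -> ring=[7:NB,70:NC]
Op 10: remove NC -> ring=[7:NB]
Op 11: route key 50: none >= 50, wrap to smallest pos 7 -> NB
Op 12: route key 7: smallest pos >= 7 is 7 -> NB

Answer: NA NB NB NB NB NB NB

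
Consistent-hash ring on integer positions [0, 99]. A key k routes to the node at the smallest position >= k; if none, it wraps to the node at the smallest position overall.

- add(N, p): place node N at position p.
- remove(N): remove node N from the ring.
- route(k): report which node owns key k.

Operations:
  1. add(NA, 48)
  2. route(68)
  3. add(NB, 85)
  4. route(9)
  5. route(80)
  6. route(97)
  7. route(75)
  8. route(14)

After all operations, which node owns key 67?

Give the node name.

Answer: NB

Derivation:
Op 1: add NA@48 -> ring=[48:NA]
Op 2: route key 68: none >= 68, wrap to smallest pos 48 -> NA
Op 3: add NB@85 -> ring=[48:NA,85:NB]
Op 4: route key 9: smallest pos >= 9 is 48 -> NA
Op 5: route key 80: smallest pos >= 80 is 85 -> NB
Op 6: route key 97: none >= 97, wrap to smallest pos 48 -> NA
Op 7: route key 75: smallest pos >= 75 is 85 -> NB
Op 8: route key 14: smallest pos >= 14 is 48 -> NA
Final route key 67: smallest pos >= 67 is 85 -> NB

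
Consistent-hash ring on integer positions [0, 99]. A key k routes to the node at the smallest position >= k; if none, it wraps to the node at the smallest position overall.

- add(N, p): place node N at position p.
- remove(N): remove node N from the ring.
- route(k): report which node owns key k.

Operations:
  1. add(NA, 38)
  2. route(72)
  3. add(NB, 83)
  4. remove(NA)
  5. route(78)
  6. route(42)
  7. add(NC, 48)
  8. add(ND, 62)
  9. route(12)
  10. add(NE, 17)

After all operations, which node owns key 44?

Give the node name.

Op 1: add NA@38 -> ring=[38:NA]
Op 2: route key 72: none >= 72, wrap to smallest pos 38 -> NA
Op 3: add NB@83 -> ring=[38:NA,83:NB]
Op 4: remove NA -> ring=[83:NB]
Op 5: route key 78: smallest pos >= 78 is 83 -> NB
Op 6: route key 42: smallest pos >= 42 is 83 -> NB
Op 7: add NC@48 -> ring=[48:NC,83:NB]
Op 8: add ND@62 -> ring=[48:NC,62:ND,83:NB]
Op 9: route key 12: smallest pos >= 12 is 48 -> NC
Op 10: add NE@17 -> ring=[17:NE,48:NC,62:ND,83:NB]
Final route key 44: smallest pos >= 44 is 48 -> NC

Answer: NC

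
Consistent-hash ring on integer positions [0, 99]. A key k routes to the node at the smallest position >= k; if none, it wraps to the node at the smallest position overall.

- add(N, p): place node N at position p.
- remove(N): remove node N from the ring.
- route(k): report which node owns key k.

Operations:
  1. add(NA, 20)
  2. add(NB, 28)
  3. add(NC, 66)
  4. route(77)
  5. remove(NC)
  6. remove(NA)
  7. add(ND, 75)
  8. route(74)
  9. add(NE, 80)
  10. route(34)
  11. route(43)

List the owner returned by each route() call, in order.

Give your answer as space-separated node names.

Answer: NA ND ND ND

Derivation:
Op 1: add NA@20 -> ring=[20:NA]
Op 2: add NB@28 -> ring=[20:NA,28:NB]
Op 3: add NC@66 -> ring=[20:NA,28:NB,66:NC]
Op 4: route key 77: none >= 77, wrap to smallest pos 20 -> NA
Op 5: remove NC -> ring=[20:NA,28:NB]
Op 6: remove NA -> ring=[28:NB]
Op 7: add ND@75 -> ring=[28:NB,75:ND]
Op 8: route key 74: smallest pos >= 74 is 75 -> ND
Op 9: add NE@80 -> ring=[28:NB,75:ND,80:NE]
Op 10: route key 34: smallest pos >= 34 is 75 -> ND
Op 11: route key 43: smallest pos >= 43 is 75 -> ND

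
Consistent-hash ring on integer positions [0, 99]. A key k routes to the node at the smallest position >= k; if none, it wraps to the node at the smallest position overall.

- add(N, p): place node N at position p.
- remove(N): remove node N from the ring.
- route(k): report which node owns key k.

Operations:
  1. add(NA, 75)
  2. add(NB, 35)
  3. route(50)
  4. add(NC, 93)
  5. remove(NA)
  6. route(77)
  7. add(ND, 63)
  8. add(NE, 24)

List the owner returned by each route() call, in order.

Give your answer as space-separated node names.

Op 1: add NA@75 -> ring=[75:NA]
Op 2: add NB@35 -> ring=[35:NB,75:NA]
Op 3: route key 50: smallest pos >= 50 is 75 -> NA
Op 4: add NC@93 -> ring=[35:NB,75:NA,93:NC]
Op 5: remove NA -> ring=[35:NB,93:NC]
Op 6: route key 77: smallest pos >= 77 is 93 -> NC
Op 7: add ND@63 -> ring=[35:NB,63:ND,93:NC]
Op 8: add NE@24 -> ring=[24:NE,35:NB,63:ND,93:NC]

Answer: NA NC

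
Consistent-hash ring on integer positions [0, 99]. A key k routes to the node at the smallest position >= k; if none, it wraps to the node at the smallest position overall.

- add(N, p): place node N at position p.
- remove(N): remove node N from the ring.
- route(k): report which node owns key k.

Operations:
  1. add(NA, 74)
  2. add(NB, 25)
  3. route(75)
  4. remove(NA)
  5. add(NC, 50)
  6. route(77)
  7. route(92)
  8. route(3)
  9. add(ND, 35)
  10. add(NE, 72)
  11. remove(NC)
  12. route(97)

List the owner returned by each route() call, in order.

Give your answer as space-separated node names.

Op 1: add NA@74 -> ring=[74:NA]
Op 2: add NB@25 -> ring=[25:NB,74:NA]
Op 3: route key 75: none >= 75, wrap to smallest pos 25 -> NB
Op 4: remove NA -> ring=[25:NB]
Op 5: add NC@50 -> ring=[25:NB,50:NC]
Op 6: route key 77: none >= 77, wrap to smallest pos 25 -> NB
Op 7: route key 92: none >= 92, wrap to smallest pos 25 -> NB
Op 8: route key 3: smallest pos >= 3 is 25 -> NB
Op 9: add ND@35 -> ring=[25:NB,35:ND,50:NC]
Op 10: add NE@72 -> ring=[25:NB,35:ND,50:NC,72:NE]
Op 11: remove NC -> ring=[25:NB,35:ND,72:NE]
Op 12: route key 97: none >= 97, wrap to smallest pos 25 -> NB

Answer: NB NB NB NB NB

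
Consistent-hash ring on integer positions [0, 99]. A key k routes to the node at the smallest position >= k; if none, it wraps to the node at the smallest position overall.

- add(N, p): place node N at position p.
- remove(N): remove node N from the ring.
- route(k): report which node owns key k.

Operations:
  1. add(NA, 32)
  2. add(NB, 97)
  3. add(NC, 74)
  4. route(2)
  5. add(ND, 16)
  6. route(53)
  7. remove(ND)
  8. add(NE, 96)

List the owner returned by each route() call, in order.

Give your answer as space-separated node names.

Op 1: add NA@32 -> ring=[32:NA]
Op 2: add NB@97 -> ring=[32:NA,97:NB]
Op 3: add NC@74 -> ring=[32:NA,74:NC,97:NB]
Op 4: route key 2: smallest pos >= 2 is 32 -> NA
Op 5: add ND@16 -> ring=[16:ND,32:NA,74:NC,97:NB]
Op 6: route key 53: smallest pos >= 53 is 74 -> NC
Op 7: remove ND -> ring=[32:NA,74:NC,97:NB]
Op 8: add NE@96 -> ring=[32:NA,74:NC,96:NE,97:NB]

Answer: NA NC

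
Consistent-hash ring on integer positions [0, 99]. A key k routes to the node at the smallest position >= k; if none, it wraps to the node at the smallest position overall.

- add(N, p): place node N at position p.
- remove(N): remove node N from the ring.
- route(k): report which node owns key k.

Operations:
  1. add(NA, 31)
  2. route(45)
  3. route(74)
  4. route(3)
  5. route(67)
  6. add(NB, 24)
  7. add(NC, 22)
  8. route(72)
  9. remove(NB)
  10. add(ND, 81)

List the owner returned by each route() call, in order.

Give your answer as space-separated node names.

Answer: NA NA NA NA NC

Derivation:
Op 1: add NA@31 -> ring=[31:NA]
Op 2: route key 45: none >= 45, wrap to smallest pos 31 -> NA
Op 3: route key 74: none >= 74, wrap to smallest pos 31 -> NA
Op 4: route key 3: smallest pos >= 3 is 31 -> NA
Op 5: route key 67: none >= 67, wrap to smallest pos 31 -> NA
Op 6: add NB@24 -> ring=[24:NB,31:NA]
Op 7: add NC@22 -> ring=[22:NC,24:NB,31:NA]
Op 8: route key 72: none >= 72, wrap to smallest pos 22 -> NC
Op 9: remove NB -> ring=[22:NC,31:NA]
Op 10: add ND@81 -> ring=[22:NC,31:NA,81:ND]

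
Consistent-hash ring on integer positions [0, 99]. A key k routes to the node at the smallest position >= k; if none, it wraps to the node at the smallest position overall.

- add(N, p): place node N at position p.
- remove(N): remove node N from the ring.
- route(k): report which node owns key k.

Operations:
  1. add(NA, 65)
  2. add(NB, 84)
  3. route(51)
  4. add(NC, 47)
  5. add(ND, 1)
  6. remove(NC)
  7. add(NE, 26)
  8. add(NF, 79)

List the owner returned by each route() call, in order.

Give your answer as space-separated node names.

Op 1: add NA@65 -> ring=[65:NA]
Op 2: add NB@84 -> ring=[65:NA,84:NB]
Op 3: route key 51: smallest pos >= 51 is 65 -> NA
Op 4: add NC@47 -> ring=[47:NC,65:NA,84:NB]
Op 5: add ND@1 -> ring=[1:ND,47:NC,65:NA,84:NB]
Op 6: remove NC -> ring=[1:ND,65:NA,84:NB]
Op 7: add NE@26 -> ring=[1:ND,26:NE,65:NA,84:NB]
Op 8: add NF@79 -> ring=[1:ND,26:NE,65:NA,79:NF,84:NB]

Answer: NA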